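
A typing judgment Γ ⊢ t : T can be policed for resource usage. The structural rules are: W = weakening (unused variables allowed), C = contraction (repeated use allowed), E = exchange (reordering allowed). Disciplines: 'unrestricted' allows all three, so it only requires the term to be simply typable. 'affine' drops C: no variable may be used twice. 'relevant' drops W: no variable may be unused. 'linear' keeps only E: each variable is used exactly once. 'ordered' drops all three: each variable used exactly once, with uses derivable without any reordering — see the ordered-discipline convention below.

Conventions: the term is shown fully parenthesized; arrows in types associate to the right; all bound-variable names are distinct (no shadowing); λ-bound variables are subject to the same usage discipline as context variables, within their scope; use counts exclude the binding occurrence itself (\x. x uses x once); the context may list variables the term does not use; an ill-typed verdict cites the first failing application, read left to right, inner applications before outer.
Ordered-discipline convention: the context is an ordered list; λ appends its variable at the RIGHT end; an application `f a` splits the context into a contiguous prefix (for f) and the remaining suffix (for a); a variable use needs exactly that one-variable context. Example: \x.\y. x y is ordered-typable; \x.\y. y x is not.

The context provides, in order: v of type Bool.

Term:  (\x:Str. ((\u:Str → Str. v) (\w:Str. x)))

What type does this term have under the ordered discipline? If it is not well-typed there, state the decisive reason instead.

not well-typed under ordered — u, w left unused
use counts: v=1; x (bound)=1; u (bound)=0; w (bound)=0
uses in reading order: v, x
typing: well-typed at Str → Bool
across the five disciplines: ordered ✗ | linear ✗ | affine ✓ | relevant ✗ | unrestricted ✓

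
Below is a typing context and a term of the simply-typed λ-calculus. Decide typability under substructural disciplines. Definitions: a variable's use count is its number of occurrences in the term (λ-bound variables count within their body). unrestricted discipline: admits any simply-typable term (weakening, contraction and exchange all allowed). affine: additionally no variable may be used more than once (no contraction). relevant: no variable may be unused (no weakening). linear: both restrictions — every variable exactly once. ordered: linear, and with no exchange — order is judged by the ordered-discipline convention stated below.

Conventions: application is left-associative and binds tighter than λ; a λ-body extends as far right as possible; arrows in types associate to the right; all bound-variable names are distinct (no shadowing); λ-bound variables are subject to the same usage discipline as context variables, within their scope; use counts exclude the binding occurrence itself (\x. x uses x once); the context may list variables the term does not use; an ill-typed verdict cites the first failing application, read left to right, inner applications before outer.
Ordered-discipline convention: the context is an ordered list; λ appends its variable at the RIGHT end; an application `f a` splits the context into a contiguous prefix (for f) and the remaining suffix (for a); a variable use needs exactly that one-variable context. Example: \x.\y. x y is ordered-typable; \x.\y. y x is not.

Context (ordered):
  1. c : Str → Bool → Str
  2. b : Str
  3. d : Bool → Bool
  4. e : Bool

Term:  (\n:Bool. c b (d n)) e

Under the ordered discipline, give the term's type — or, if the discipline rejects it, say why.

term : Str
variable uses: c: 1, b: 1, d: 1, e: 1, n (λ-bound): 1
uses in reading order: c, b, d, n, e
typing: ✓ — Str
summary: ordered ✓ | linear ✓ | affine ✓ | relevant ✓ | unrestricted ✓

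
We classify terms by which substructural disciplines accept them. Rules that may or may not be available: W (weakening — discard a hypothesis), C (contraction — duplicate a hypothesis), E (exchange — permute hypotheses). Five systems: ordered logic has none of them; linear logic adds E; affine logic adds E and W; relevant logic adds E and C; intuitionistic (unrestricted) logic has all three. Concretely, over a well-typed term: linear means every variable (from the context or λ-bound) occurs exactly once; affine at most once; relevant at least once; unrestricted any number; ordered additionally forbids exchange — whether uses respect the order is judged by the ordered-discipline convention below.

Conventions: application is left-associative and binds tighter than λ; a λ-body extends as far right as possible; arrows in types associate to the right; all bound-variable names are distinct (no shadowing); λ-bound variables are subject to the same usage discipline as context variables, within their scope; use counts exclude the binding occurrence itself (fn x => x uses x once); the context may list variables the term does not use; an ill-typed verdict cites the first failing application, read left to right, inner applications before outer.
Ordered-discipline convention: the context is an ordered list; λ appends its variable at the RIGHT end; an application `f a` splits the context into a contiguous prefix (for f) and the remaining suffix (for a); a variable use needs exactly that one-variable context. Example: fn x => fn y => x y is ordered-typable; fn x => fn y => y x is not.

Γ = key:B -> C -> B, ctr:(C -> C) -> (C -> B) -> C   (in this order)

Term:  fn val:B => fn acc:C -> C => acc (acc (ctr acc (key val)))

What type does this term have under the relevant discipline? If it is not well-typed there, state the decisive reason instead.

term : B -> (C -> C) -> C
use counts: key=1, ctr=1, val [bound]=1, acc [bound]=3
order of uses: acc, acc, ctr, acc, key, val
typing: the term checks, with type B -> (C -> C) -> C
per-discipline verdicts: ordered ✗, linear ✗, affine ✗, relevant ✓, unrestricted ✓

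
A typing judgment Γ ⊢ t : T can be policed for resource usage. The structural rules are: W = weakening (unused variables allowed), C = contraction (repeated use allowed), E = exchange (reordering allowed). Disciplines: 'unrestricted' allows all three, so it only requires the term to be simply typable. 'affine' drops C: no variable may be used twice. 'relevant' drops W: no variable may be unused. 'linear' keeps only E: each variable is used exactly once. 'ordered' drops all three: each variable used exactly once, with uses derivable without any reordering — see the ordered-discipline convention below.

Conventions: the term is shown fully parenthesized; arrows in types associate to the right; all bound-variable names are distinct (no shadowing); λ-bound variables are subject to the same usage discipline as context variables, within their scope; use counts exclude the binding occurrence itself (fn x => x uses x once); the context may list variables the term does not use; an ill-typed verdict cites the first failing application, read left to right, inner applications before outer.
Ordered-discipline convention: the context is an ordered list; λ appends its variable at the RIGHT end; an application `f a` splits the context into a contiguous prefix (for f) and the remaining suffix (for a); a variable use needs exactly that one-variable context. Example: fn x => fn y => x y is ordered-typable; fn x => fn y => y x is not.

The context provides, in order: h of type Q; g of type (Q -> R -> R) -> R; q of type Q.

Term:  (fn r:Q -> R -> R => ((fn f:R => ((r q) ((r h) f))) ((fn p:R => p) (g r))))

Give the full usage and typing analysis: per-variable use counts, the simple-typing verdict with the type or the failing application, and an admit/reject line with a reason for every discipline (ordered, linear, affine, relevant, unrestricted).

usage: h=1, g=1, q=1, r (λ-bound)=3, f (λ-bound)=1, p (λ-bound)=1
order of uses: r, q, r, h, f, p, g, r
typing: ✓ — (Q -> R -> R) -> R
ordered ✗ (needs contraction — r ×3)
linear ✗ (needs contraction — r ×3)
affine ✗ (needs contraction — r ×3)
relevant ✓ (every one of h, g, q, r, f, p appears)
unrestricted ✓ (well-typed at (Q -> R -> R) -> R; no restrictions here)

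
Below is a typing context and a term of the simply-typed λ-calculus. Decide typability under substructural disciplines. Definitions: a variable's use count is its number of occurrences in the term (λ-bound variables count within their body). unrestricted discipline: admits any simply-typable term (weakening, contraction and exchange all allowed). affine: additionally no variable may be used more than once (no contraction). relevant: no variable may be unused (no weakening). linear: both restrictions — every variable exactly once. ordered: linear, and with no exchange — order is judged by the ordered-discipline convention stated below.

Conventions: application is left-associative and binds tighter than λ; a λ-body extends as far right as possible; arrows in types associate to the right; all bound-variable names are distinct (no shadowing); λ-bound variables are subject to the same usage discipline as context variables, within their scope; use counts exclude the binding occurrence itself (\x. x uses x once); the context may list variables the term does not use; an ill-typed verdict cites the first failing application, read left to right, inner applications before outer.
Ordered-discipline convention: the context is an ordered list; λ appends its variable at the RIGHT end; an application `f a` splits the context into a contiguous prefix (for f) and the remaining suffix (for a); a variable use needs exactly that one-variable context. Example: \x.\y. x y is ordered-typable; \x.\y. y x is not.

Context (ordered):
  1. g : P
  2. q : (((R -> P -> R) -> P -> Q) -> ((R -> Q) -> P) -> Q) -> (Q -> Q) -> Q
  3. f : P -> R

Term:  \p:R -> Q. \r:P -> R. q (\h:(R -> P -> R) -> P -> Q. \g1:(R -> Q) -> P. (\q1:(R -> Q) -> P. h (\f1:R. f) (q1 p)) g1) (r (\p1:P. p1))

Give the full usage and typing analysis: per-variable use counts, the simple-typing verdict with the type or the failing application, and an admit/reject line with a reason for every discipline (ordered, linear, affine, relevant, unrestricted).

use counts: g: 0×; q: 1×; f: 1×; p (λ-bound): 1×; r (λ-bound): 1×; h (λ-bound): 1×; g1 (λ-bound): 1×; q1 (λ-bound): 1×; f1 (λ-bound): 0×; p1 (λ-bound): 1×
left-to-right use order: q, h, f, q1, p, g1, r, p1
typing: ill-typed: a function awaiting P gets P -> P
ordered ✗ (a type mismatch blocks all five)
linear ✗ (the type mismatch rejects it)
affine ✗ (not simply typable)
relevant ✗ (fails simple typing)
unrestricted ✗ (a type mismatch blocks all five)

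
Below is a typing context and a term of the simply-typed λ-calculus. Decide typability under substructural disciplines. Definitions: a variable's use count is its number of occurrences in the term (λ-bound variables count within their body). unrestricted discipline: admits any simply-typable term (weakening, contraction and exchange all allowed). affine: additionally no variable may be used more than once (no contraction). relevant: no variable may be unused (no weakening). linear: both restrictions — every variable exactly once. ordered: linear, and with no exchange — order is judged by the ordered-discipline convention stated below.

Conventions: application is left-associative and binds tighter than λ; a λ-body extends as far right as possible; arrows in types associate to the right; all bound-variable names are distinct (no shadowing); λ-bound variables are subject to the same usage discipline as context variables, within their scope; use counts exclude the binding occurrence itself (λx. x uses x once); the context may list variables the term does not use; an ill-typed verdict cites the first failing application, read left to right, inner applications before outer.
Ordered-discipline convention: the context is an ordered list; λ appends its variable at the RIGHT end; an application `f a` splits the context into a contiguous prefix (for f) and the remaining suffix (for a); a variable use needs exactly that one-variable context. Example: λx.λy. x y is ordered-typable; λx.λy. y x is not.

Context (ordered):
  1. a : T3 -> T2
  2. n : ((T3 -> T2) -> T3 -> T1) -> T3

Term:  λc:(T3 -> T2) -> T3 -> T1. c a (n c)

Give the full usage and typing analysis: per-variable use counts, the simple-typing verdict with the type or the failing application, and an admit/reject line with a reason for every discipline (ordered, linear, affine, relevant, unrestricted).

usage: a=1, n=1, c (λ-bound)=2
uses in reading order: c, a, n, c
typing: the term checks, with type ((T3 -> T2) -> T3 -> T1) -> T1
ordered: ✗ — c ×2 used more than once (contraction)
linear: ✗ — c ×2 used more than once (contraction)
affine: ✗ — c ×2 used more than once (contraction)
relevant: ✓ — a, n, c: all used, weakening unneeded
unrestricted: ✓ — simply typable at ((T3 -> T2) -> T3 -> T1) -> T1; W, C, E all held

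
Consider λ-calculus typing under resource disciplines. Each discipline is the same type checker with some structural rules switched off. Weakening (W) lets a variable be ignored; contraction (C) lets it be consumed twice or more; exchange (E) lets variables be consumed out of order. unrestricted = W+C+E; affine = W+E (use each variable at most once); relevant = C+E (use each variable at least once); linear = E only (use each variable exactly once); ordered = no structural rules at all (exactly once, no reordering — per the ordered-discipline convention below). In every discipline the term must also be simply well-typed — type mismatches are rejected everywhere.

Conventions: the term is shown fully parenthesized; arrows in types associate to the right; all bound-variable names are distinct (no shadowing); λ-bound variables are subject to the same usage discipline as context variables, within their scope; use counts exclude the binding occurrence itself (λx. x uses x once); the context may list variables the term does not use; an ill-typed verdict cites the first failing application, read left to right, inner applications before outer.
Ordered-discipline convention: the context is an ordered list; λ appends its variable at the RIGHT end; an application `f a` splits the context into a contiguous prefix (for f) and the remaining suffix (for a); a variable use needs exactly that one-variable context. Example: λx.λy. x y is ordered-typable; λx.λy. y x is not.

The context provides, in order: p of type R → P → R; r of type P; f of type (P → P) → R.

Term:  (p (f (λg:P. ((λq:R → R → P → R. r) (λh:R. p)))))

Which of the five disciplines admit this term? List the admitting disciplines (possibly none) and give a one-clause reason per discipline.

admitting disciplines: unrestricted
variable uses: p: 2×, r: 1×, f: 1×, g (bound): 0×, q (bound): 0×, h (bound): 0×
order of uses: p, f, r, p
typing: well-typed — term : P → R
ordered: ✗ — needs contraction — p ×2; g, q, h left unused
linear: ✗ — needs contraction — p ×2; g, q, h left unused
affine: ✗ — needs contraction — p ×2
relevant: ✗ — g, q, h left unused
unrestricted: ✓ — simply typable at P → R; W, C, E all held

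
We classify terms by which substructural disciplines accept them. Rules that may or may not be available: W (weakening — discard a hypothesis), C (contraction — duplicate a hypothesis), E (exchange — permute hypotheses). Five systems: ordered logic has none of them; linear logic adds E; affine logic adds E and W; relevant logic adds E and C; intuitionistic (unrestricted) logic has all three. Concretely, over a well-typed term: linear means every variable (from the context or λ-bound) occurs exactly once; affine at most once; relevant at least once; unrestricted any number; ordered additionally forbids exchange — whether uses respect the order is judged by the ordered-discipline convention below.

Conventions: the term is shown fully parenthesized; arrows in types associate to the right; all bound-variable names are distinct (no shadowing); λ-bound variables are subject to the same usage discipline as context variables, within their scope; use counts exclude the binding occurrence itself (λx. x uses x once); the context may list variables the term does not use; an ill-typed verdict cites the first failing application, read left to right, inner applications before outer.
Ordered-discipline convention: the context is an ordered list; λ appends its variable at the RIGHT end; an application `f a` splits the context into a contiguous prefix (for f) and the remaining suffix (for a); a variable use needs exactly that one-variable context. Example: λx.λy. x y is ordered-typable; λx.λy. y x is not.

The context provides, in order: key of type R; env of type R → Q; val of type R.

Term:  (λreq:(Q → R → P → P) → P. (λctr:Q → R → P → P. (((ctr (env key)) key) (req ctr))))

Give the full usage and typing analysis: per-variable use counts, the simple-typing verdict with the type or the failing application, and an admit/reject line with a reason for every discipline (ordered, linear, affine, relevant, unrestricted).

use counts: key=2, env=1, val=0, req [bound]=1, ctr [bound]=2
left-to-right use order: ctr, env, key, key, req, ctr
typing: well-typed at ((Q → R → P → P) → P) → (Q → R → P → P) → P
ordered: ✗ — needs contraction — key ×2, ctr ×2; needs weakening: val unused
linear: ✗ — needs contraction — key ×2, ctr ×2; needs weakening: val unused
affine: ✗ — needs contraction — key ×2, ctr ×2
relevant: ✗ — needs weakening: val unused
unrestricted: ✓ — well-typed at ((Q → R → P → P) → P) → (Q → R → P → P) → P; no restrictions here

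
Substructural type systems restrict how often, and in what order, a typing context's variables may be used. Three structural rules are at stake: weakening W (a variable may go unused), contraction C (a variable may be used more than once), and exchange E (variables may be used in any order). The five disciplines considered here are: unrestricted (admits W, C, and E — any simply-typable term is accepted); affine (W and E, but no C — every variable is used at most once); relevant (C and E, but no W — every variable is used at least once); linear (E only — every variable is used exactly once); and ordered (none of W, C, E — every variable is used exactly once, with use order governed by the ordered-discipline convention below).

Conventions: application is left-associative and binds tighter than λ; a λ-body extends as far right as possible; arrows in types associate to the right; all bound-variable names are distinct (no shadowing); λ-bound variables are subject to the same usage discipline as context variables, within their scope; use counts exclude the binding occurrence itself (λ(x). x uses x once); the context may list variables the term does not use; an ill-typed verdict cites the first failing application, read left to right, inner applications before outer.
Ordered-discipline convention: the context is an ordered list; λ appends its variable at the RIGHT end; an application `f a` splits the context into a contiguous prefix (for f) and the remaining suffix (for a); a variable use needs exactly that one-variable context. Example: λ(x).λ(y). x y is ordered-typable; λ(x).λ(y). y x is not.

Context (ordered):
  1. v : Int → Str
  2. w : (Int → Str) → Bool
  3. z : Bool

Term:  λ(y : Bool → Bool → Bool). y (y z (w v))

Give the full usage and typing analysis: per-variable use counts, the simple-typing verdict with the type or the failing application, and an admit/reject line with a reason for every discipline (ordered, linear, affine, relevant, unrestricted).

use counts: v: 1, w: 1, z: 1, y (λ-bound): 2
order of uses: y, y, z, w, v
typing: well-typed at (Bool → Bool → Bool) → Bool → Bool
ordered: ✗, y ×2 used more than once (contraction)
linear: ✗, y ×2 used more than once (contraction)
affine: ✗, y ×2 used more than once (contraction)
relevant: ✓, at least one use each (v, w, z, y)
unrestricted: ✓, well-typed at (Bool → Bool → Bool) → Bool → Bool; no restrictions here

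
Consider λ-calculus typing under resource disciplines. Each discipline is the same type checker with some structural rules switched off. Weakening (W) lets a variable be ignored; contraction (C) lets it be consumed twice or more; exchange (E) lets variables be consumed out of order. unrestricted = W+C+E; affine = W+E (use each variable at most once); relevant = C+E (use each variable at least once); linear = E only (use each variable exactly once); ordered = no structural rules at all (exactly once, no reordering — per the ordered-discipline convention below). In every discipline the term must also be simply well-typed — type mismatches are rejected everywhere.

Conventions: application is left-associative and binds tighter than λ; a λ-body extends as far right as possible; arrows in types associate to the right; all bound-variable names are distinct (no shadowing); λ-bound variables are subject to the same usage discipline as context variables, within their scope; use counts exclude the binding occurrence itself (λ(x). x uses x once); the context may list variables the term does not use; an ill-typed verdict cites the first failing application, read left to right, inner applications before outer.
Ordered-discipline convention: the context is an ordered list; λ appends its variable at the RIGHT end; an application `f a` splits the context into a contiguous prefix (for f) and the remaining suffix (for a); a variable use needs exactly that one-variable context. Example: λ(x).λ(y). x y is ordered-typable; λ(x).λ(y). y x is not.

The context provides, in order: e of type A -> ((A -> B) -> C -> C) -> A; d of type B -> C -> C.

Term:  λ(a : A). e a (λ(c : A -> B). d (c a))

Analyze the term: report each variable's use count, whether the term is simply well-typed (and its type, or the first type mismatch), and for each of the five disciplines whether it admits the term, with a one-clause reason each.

variable uses: e=1, d=1, a (λ-bound)=2, c (λ-bound)=1
order of uses: e, a, d, c, a
typing: well-typed — term : A -> A
ordered: ✗, repeated use of a ×2
linear: ✗, repeated use of a ×2
affine: ✗, repeated use of a ×2
relevant: ✓, e, d, a, c: all used, weakening unneeded
unrestricted: ✓, typability at A -> A is all that's needed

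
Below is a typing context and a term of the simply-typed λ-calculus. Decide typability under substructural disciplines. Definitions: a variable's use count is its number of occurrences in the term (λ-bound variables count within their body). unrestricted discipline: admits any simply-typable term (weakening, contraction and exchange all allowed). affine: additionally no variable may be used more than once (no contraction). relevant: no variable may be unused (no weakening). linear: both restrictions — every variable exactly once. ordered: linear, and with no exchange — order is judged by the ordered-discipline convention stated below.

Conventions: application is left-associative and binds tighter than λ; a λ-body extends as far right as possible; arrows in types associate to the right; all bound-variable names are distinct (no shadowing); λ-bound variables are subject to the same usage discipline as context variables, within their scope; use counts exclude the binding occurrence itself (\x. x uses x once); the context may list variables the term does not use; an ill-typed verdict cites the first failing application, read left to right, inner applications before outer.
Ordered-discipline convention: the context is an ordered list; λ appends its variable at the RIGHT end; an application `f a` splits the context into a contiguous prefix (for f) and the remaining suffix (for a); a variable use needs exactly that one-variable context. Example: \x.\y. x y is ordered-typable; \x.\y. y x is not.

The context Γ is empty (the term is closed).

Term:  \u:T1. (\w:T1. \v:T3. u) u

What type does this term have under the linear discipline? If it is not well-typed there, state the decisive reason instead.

not well-typed under linear — u ×2 used more than once (contraction); unused: w, v — weakening required
use counts: u [bound]: 2×; w [bound]: 0×; v [bound]: 0×
use order (left to right): u, u
typing: ✓ — T1 -> T3 -> T1
per-discipline verdicts: ordered ✗ · linear ✗ · affine ✗ · relevant ✗ · unrestricted ✓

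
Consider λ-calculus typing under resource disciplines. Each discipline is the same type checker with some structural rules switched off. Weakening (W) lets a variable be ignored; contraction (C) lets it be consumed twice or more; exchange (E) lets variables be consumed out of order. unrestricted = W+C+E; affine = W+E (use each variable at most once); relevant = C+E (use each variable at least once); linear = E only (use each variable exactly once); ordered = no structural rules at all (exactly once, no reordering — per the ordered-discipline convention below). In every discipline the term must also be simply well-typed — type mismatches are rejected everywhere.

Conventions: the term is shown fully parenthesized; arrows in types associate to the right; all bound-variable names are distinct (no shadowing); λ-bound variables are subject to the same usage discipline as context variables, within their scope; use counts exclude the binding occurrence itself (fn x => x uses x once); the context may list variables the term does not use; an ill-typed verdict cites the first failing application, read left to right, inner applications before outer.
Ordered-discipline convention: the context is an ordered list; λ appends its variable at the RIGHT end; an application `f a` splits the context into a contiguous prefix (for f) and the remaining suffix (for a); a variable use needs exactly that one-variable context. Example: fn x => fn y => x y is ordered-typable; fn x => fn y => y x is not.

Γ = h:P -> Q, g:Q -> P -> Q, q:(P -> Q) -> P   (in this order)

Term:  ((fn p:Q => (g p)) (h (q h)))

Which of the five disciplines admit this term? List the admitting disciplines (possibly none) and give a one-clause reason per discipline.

admitted in: relevant, unrestricted
variable uses: h=2, g=1, q=1, p (bound)=1
uses in reading order: g, p, h, q, h
typing: ✓ — P -> Q
ordered: ✗ — needs contraction — h ×2
linear: ✗ — needs contraction — h ×2
affine: ✗ — needs contraction — h ×2
relevant: ✓ — h, g, q, p: all used, weakening unneeded
unrestricted: ✓ — typability at P -> Q is all that's needed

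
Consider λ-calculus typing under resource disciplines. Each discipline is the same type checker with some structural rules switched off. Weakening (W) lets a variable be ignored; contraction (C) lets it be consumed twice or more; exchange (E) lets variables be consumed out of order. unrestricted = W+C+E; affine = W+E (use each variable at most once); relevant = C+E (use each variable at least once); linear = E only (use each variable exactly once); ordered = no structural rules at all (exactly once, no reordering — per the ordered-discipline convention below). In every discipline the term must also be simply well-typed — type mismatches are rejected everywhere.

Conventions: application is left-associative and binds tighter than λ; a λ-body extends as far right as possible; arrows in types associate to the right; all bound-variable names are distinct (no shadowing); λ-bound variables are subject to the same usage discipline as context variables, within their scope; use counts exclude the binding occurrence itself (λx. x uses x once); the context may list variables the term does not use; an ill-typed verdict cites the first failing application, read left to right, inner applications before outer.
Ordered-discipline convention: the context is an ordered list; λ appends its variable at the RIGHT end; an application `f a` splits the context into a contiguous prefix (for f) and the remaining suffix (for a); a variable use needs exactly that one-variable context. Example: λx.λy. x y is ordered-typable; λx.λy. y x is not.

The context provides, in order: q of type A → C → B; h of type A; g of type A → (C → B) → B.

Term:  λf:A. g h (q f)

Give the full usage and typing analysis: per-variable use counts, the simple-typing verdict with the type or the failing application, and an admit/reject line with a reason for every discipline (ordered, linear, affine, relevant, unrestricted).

variable uses: q ×1; h ×1; g ×1; f (λ-bound) ×1
use order (left to right): g, h, q, f
typing: well-typed — term : A → B
ordered: ✗ — no ordered split (uses run g, h, q, f)
linear: ✓ — each of q, h, g, f used exactly once
affine: ✓ — q, h, g, f: no repeats, contraction unneeded
relevant: ✓ — every one of q, h, g, f appears
unrestricted: ✓ — typability at A → B is all that's needed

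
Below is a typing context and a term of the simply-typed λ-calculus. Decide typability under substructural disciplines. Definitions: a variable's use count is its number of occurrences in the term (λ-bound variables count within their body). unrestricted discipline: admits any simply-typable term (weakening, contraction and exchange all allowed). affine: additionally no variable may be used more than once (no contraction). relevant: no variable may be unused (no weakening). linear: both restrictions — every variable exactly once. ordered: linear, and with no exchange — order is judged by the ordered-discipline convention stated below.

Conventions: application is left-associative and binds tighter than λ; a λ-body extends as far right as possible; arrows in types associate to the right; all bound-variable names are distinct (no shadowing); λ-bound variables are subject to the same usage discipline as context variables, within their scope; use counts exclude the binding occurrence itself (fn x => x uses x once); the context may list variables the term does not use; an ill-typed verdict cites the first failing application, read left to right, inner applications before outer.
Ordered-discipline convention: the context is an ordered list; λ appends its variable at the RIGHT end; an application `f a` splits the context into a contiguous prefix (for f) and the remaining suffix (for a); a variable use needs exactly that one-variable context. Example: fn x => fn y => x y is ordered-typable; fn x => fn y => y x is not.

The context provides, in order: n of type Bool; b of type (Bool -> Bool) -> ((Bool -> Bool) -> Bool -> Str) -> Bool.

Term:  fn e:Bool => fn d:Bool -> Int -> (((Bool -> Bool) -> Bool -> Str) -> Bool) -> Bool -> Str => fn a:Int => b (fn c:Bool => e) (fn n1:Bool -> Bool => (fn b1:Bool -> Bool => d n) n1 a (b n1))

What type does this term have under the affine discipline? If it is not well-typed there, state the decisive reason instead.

not well-typed under affine — uses contraction: b ×2, n1 ×2
counts: n=1; b=2; e [bound]=1; d [bound]=1; a [bound]=1; c [bound]=0; n1 [bound]=2; b1 [bound]=0
order of uses: b, e, d, n, n1, a, b, n1
typing: well-typed at Bool -> (Bool -> Int -> (((Bool -> Bool) -> Bool -> Str) -> Bool) -> Bool -> Str) -> Int -> Bool
across the five disciplines: ordered ✗; linear ✗; affine ✗; relevant ✗; unrestricted ✓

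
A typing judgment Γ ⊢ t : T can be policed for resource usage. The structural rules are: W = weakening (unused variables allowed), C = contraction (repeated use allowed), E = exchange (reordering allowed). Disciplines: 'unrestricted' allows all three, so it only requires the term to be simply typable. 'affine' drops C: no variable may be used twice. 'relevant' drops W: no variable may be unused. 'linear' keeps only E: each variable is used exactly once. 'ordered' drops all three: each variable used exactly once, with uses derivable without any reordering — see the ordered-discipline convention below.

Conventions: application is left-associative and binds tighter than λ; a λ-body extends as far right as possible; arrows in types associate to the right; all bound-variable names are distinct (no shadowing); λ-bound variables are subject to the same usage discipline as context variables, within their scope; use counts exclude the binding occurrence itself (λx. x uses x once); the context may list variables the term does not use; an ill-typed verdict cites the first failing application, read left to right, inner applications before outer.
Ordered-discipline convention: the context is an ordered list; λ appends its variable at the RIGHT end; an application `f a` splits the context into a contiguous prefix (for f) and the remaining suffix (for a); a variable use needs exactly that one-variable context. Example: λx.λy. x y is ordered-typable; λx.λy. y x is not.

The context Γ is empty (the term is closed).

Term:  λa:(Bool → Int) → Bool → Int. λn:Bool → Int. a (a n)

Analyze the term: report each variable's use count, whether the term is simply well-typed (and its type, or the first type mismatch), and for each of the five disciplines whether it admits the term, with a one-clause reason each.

variable uses: a (bound): 2×, n (bound): 1×
left-to-right use order: a, a, n
typing: well-typed at ((Bool → Int) → Bool → Int) → (Bool → Int) → Bool → Int
ordered: ✗, a ×2 used more than once (contraction)
linear: ✗, a ×2 used more than once (contraction)
affine: ✗, a ×2 used more than once (contraction)
relevant: ✓, a, n: all used, weakening unneeded
unrestricted: ✓, well-typed at ((Bool → Int) → Bool → Int) → (Bool → Int) → Bool → Int; no restrictions here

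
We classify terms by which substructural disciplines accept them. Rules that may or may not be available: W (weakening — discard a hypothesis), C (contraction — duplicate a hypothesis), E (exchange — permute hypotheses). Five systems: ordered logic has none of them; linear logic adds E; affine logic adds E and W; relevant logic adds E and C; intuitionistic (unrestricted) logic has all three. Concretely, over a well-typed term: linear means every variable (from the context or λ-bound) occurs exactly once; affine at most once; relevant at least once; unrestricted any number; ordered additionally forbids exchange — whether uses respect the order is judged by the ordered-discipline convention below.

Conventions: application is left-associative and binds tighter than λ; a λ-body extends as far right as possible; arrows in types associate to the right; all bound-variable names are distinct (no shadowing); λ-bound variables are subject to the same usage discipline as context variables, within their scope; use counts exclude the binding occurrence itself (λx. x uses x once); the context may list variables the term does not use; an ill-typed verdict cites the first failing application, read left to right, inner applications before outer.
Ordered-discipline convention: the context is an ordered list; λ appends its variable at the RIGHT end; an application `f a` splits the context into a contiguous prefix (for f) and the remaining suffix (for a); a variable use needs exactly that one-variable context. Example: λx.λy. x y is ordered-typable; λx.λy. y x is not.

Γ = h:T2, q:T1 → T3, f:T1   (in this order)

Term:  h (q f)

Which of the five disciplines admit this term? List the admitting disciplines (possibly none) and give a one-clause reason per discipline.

accepted by: none
use counts: h: 1×, q: 1×, f: 1×
use order (left to right): h, q, f
typing: ill-typed: non-arrow in function slot: T2
ordered: ✗ — a type mismatch blocks all five
linear: ✗ — the type mismatch rejects it
affine: ✗ — not simply typable
relevant: ✗ — fails simple typing
unrestricted: ✗ — a type mismatch blocks all five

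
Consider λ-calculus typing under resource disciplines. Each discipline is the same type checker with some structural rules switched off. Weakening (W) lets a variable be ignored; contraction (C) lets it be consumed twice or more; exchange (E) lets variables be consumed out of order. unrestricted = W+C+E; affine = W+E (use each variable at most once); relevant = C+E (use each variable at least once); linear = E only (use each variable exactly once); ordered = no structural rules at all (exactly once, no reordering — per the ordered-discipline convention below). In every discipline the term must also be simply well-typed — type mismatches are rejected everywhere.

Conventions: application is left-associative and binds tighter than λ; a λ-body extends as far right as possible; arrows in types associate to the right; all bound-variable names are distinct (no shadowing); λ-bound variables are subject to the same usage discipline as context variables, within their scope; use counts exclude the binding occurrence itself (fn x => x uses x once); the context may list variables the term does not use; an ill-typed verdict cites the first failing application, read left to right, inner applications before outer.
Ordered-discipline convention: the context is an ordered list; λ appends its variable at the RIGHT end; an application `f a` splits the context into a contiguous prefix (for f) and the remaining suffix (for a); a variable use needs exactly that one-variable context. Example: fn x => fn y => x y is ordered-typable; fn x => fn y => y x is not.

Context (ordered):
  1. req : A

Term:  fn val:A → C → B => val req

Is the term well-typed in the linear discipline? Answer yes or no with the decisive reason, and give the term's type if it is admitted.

yes — single use per variable (req, val); term : (A → C → B) → C → B
variable uses: req: 1; val (bound): 1
left-to-right use order: val, req
typing: the term checks, with type (A → C → B) → C → B
summary: ordered ✗, linear ✓, affine ✓, relevant ✓, unrestricted ✓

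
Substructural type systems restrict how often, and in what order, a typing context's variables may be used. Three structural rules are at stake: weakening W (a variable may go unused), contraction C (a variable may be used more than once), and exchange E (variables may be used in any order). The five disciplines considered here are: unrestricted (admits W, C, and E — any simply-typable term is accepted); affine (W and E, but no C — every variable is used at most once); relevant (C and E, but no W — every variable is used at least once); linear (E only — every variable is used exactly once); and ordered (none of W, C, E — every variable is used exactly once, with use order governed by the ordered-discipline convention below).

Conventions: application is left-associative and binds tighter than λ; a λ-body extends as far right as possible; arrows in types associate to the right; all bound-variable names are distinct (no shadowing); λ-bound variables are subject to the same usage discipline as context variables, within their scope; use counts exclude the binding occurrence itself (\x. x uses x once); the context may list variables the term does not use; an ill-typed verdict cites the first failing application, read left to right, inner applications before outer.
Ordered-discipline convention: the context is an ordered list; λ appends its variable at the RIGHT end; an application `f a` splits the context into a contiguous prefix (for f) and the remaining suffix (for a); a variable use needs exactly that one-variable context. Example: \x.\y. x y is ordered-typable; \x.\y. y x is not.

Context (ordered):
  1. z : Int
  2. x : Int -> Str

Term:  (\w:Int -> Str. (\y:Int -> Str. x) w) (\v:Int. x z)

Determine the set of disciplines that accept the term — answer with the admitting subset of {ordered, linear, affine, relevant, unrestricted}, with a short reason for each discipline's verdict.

accepted by: unrestricted
usage: z=1; x=2; w (bound)=1; y (bound)=0; v (bound)=0
left-to-right use order: x, w, x, z
typing: ✓ — Int -> Str
ordered ✗ (repeated use of x ×2; needs weakening: y, v unused)
linear ✗ (repeated use of x ×2; needs weakening: y, v unused)
affine ✗ (repeated use of x ×2)
relevant ✗ (needs weakening: y, v unused)
unrestricted ✓ (simply typable at Int -> Str; W, C, E all held)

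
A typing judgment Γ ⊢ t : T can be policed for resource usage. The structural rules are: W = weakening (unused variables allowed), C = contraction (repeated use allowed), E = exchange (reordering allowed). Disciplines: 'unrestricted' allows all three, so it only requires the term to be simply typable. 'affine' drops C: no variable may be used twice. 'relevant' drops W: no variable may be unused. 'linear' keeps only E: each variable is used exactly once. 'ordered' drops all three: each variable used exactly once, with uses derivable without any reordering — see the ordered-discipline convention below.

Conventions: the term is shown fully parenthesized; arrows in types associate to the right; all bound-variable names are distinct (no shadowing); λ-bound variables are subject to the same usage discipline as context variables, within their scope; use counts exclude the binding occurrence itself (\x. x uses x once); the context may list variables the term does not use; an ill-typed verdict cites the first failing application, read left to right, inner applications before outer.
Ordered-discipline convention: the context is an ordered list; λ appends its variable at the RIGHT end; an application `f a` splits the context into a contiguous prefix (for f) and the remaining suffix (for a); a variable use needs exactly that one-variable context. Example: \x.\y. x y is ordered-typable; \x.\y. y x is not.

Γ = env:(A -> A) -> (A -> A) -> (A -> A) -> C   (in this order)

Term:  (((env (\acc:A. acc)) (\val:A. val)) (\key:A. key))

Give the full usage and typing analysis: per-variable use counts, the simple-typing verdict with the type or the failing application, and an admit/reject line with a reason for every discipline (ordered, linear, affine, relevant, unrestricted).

use counts: env=1, acc (λ-bound)=1, val (λ-bound)=1, key (λ-bound)=1
left-to-right use order: env, acc, val, key
typing: well-typed — term : C
ordered: ✓, env, acc, val, key once each; derivable with no W/C/E
linear: ✓, each of env, acc, val, key used exactly once
affine: ✓, none of env, acc, val, key used more than once
relevant: ✓, env, acc, val, key: all used, weakening unneeded
unrestricted: ✓, well-typed at C; no restrictions here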